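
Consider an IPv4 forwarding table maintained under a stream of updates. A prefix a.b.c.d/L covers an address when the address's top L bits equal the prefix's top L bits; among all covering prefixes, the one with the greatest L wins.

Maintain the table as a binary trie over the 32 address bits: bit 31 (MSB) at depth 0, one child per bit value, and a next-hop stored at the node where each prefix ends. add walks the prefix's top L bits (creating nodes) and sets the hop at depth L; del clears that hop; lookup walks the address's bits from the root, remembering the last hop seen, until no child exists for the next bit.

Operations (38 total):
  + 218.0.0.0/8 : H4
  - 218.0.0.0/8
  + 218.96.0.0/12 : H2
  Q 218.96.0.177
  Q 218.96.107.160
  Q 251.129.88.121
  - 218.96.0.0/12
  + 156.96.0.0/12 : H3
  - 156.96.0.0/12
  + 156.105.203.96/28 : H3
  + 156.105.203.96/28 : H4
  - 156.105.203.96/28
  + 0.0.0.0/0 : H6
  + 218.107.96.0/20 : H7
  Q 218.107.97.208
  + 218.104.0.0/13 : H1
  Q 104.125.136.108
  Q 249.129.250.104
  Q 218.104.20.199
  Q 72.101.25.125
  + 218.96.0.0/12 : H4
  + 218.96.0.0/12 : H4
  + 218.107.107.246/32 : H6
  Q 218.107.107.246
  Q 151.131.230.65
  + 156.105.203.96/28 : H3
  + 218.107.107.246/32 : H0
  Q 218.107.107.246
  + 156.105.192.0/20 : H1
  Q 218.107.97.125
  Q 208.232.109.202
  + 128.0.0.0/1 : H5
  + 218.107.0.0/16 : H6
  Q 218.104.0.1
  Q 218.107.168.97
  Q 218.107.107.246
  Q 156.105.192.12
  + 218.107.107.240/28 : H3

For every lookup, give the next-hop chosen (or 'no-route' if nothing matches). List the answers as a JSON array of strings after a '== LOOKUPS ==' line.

Trace:
  + 218.0.0.0/8 (H4) depth=8
  del 218.0.0.0/8 (clear depth 8)
  + 218.96.0.0/12 (H2) depth=12
  ? 218.96.0.177  path d0:-→d1:-→d2:-→d3:-→d4:-→d5:-→d6:-→d7:-→d8:-→d9:-→d10:-→d11:-→d12:H2  best=H2
  ? 218.96.107.160  path d0:-→d1:-→d2:-→d3:-→d4:-→d5:-→d6:-→d7:-→d8:-→d9:-→d10:-→d11:-→d12:H2  best=H2
  ? 251.129.88.121  path d0:-→d1:-→d2:-  best=no-route
  del 218.96.0.0/12 (clear depth 12)
  + 156.96.0.0/12 (H3) depth=12
  del 156.96.0.0/12 (clear depth 12)
  + 156.105.203.96/28 (H3) depth=28
  + 156.105.203.96/28 (H4) depth=28
  del 156.105.203.96/28 (clear depth 28)
  + 0.0.0.0/0 (H6) depth=0
  + 218.107.96.0/20 (H7) depth=20
  ? 218.107.97.208  path d0:H6→d1:-→d2:-→d3:-→d4:-→d5:-→d6:-→d7:-→d8:-→d9:-→d10:-→d11:-→d12:-→d13:-→d14:-→d15:-→d16:-→d17:-→d18:-→d19:-→d20:H7  best=H7
  + 218.104.0.0/13 (H1) depth=13
  ? 104.125.136.108  path d0:H6  best=H6
  ? 249.129.250.104  path d0:H6→d1:-→d2:-  best=H6
  ? 218.104.20.199  path d0:H6→d1:-→d2:-→d3:-→d4:-→d5:-→d6:-→d7:-→d8:-→d9:-→d10:-→d11:-→d12:-→d13:H1→d14:-  best=H1
  ? 72.101.25.125  path d0:H6  best=H6
  + 218.96.0.0/12 (H4) depth=12
  + 218.96.0.0/12 (H4) depth=12
  + 218.107.107.246/32 (H6) depth=32
  ? 218.107.107.246  path d0:H6→d1:-→d2:-→d3:-→d4:-→d5:-→d6:-→d7:-→d8:-→d9:-→d10:-→d11:-→d12:H4→d13:H1→d14:-→d15:-→d16:-→d17:-→d18:-→d19:-→d20:H7→d21:-→d22:-→d23:-→d24:-→d25:-→d26:-→d27:-→d28:-→d29:-→d30:-→d31:-→d32:H6  best=H6
  ? 151.131.230.65  path d0:H6→d1:-→d2:-→d3:-→d4:-  best=H6
  + 156.105.203.96/28 (H3) depth=28
  + 218.107.107.246/32 (H0) depth=32
  ? 218.107.107.246  path d0:H6→d1:-→d2:-→d3:-→d4:-→d5:-→d6:-→d7:-→d8:-→d9:-→d10:-→d11:-→d12:H4→d13:H1→d14:-→d15:-→d16:-→d17:-→d18:-→d19:-→d20:H7→d21:-→d22:-→d23:-→d24:-→d25:-→d26:-→d27:-→d28:-→d29:-→d30:-→d31:-→d32:H0  best=H0
  + 156.105.192.0/20 (H1) depth=20
  ? 218.107.97.125  path d0:H6→d1:-→d2:-→d3:-→d4:-→d5:-→d6:-→d7:-→d8:-→d9:-→d10:-→d11:-→d12:H4→d13:H1→d14:-→d15:-→d16:-→d17:-→d18:-→d19:-→d20:H7  best=H7
  ? 208.232.109.202  path d0:H6→d1:-→d2:-→d3:-→d4:-  best=H6
  + 128.0.0.0/1 (H5) depth=1
  + 218.107.0.0/16 (H6) depth=16
  ? 218.104.0.1  path d0:H6→d1:H5→d2:-→d3:-→d4:-→d5:-→d6:-→d7:-→d8:-→d9:-→d10:-→d11:-→d12:H4→d13:H1→d14:-  best=H1
  ? 218.107.168.97  path d0:H6→d1:H5→d2:-→d3:-→d4:-→d5:-→d6:-→d7:-→d8:-→d9:-→d10:-→d11:-→d12:H4→d13:H1→d14:-→d15:-→d16:H6  best=H6
  ? 218.107.107.246  path d0:H6→d1:H5→d2:-→d3:-→d4:-→d5:-→d6:-→d7:-→d8:-→d9:-→d10:-→d11:-→d12:H4→d13:H1→d14:-→d15:-→d16:H6→d17:-→d18:-→d19:-→d20:H7→d21:-→d22:-→d23:-→d24:-→d25:-→d26:-→d27:-→d28:-→d29:-→d30:-→d31:-→d32:H0  best=H0
  ? 156.105.192.12  path d0:H6→d1:H5→d2:-→d3:-→d4:-→d5:-→d6:-→d7:-→d8:-→d9:-→d10:-→d11:-→d12:-→d13:-→d14:-→d15:-→d16:-→d17:-→d18:-→d19:-→d20:H1  best=H1
  + 218.107.107.240/28 (H3) depth=28

== LOOKUPS ==
["H2","H2","no-route","H7","H6","H6","H1","H6","H6","H6","H0","H7","H6","H1","H6","H0","H1"]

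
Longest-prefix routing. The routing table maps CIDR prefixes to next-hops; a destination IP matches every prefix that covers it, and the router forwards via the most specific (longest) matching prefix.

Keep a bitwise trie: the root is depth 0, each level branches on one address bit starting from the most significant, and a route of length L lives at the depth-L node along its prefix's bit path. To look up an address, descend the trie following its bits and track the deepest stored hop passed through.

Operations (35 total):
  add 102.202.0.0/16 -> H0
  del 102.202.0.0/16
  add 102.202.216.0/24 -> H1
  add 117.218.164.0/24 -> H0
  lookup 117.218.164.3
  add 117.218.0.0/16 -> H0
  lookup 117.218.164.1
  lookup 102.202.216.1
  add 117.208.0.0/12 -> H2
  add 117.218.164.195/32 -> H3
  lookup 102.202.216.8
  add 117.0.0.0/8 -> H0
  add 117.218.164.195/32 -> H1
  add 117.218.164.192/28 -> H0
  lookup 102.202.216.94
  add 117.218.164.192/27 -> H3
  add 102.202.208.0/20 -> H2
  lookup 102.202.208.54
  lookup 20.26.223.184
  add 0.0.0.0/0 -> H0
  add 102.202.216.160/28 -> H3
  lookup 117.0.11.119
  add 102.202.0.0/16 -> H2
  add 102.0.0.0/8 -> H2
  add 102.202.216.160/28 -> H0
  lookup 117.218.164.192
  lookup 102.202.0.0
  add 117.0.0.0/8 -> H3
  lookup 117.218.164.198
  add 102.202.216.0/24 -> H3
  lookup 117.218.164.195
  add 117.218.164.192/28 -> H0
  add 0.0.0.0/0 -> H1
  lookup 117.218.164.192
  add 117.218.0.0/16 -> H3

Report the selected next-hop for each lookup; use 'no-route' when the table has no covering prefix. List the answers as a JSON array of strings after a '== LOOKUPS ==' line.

Trace:
  + 102.202.0.0/16 (H0) depth=16
  del 102.202.0.0/16 (clear depth 16)
  + 102.202.216.0/24 (H1) depth=24
  + 117.218.164.0/24 (H0) depth=24
  ? 117.218.164.3  path d0:-→d1:-→d2:-→d3:-→d4:-→d5:-→d6:-→d7:-→d8:-→d9:-→d10:-→d11:-→d12:-→d13:-→d14:-→d15:-→d16:-→d17:-→d18:-→d19:-→d20:-→d21:-→d22:-→d23:-→d24:H0  best=H0
  + 117.218.0.0/16 (H0) depth=16
  ? 117.218.164.1  path d0:-→d1:-→d2:-→d3:-→d4:-→d5:-→d6:-→d7:-→d8:-→d9:-→d10:-→d11:-→d12:-→d13:-→d14:-→d15:-→d16:H0→d17:-→d18:-→d19:-→d20:-→d21:-→d22:-→d23:-→d24:H0  best=H0
  ? 102.202.216.1  path d0:-→d1:-→d2:-→d3:-→d4:-→d5:-→d6:-→d7:-→d8:-→d9:-→d10:-→d11:-→d12:-→d13:-→d14:-→d15:-→d16:-→d17:-→d18:-→d19:-→d20:-→d21:-→d22:-→d23:-→d24:H1  best=H1
  + 117.208.0.0/12 (H2) depth=12
  + 117.218.164.195/32 (H3) depth=32
  ? 102.202.216.8  path d0:-→d1:-→d2:-→d3:-→d4:-→d5:-→d6:-→d7:-→d8:-→d9:-→d10:-→d11:-→d12:-→d13:-→d14:-→d15:-→d16:-→d17:-→d18:-→d19:-→d20:-→d21:-→d22:-→d23:-→d24:H1  best=H1
  + 117.0.0.0/8 (H0) depth=8
  + 117.218.164.195/32 (H1) depth=32
  + 117.218.164.192/28 (H0) depth=28
  ? 102.202.216.94  path d0:-→d1:-→d2:-→d3:-→d4:-→d5:-→d6:-→d7:-→d8:-→d9:-→d10:-→d11:-→d12:-→d13:-→d14:-→d15:-→d16:-→d17:-→d18:-→d19:-→d20:-→d21:-→d22:-→d23:-→d24:H1  best=H1
  + 117.218.164.192/27 (H3) depth=27
  + 102.202.208.0/20 (H2) depth=20
  ? 102.202.208.54  path d0:-→d1:-→d2:-→d3:-→d4:-→d5:-→d6:-→d7:-→d8:-→d9:-→d10:-→d11:-→d12:-→d13:-→d14:-→d15:-→d16:-→d17:-→d18:-→d19:-→d20:H2  best=H2
  ? 20.26.223.184  path d0:-→d1:-  best=no-route
  + 0.0.0.0/0 (H0) depth=0
  + 102.202.216.160/28 (H3) depth=28
  ? 117.0.11.119  path d0:H0→d1:-→d2:-→d3:-→d4:-→d5:-→d6:-→d7:-→d8:H0  best=H0
  + 102.202.0.0/16 (H2) depth=16
  + 102.0.0.0/8 (H2) depth=8
  + 102.202.216.160/28 (H0) depth=28
  ? 117.218.164.192  path d0:H0→d1:-→d2:-→d3:-→d4:-→d5:-→d6:-→d7:-→d8:H0→d9:-→d10:-→d11:-→d12:H2→d13:-→d14:-→d15:-→d16:H0→d17:-→d18:-→d19:-→d20:-→d21:-→d22:-→d23:-→d24:H0→d25:-→d26:-→d27:H3→d28:H0→d29:-→d30:-  best=H0
  ? 102.202.0.0  path d0:H0→d1:-→d2:-→d3:-→d4:-→d5:-→d6:-→d7:-→d8:H2→d9:-→d10:-→d11:-→d12:-→d13:-→d14:-→d15:-→d16:H2  best=H2
  + 117.0.0.0/8 (H3) depth=8
  ? 117.218.164.198  path d0:H0→d1:-→d2:-→d3:-→d4:-→d5:-→d6:-→d7:-→d8:H3→d9:-→d10:-→d11:-→d12:H2→d13:-→d14:-→d15:-→d16:H0→d17:-→d18:-→d19:-→d20:-→d21:-→d22:-→d23:-→d24:H0→d25:-→d26:-→d27:H3→d28:H0→d29:-  best=H0
  + 102.202.216.0/24 (H3) depth=24
  ? 117.218.164.195  path d0:H0→d1:-→d2:-→d3:-→d4:-→d5:-→d6:-→d7:-→d8:H3→d9:-→d10:-→d11:-→d12:H2→d13:-→d14:-→d15:-→d16:H0→d17:-→d18:-→d19:-→d20:-→d21:-→d22:-→d23:-→d24:H0→d25:-→d26:-→d27:H3→d28:H0→d29:-→d30:-→d31:-→d32:H1  best=H1
  + 117.218.164.192/28 (H0) depth=28
  + 0.0.0.0/0 (H1) depth=0
  ? 117.218.164.192  path d0:H1→d1:-→d2:-→d3:-→d4:-→d5:-→d6:-→d7:-→d8:H3→d9:-→d10:-→d11:-→d12:H2→d13:-→d14:-→d15:-→d16:H0→d17:-→d18:-→d19:-→d20:-→d21:-→d22:-→d23:-→d24:H0→d25:-→d26:-→d27:H3→d28:H0→d29:-→d30:-  best=H0
  + 117.218.0.0/16 (H3) depth=16

== LOOKUPS ==
["H0","H0","H1","H1","H1","H2","no-route","H0","H0","H2","H0","H1","H0"]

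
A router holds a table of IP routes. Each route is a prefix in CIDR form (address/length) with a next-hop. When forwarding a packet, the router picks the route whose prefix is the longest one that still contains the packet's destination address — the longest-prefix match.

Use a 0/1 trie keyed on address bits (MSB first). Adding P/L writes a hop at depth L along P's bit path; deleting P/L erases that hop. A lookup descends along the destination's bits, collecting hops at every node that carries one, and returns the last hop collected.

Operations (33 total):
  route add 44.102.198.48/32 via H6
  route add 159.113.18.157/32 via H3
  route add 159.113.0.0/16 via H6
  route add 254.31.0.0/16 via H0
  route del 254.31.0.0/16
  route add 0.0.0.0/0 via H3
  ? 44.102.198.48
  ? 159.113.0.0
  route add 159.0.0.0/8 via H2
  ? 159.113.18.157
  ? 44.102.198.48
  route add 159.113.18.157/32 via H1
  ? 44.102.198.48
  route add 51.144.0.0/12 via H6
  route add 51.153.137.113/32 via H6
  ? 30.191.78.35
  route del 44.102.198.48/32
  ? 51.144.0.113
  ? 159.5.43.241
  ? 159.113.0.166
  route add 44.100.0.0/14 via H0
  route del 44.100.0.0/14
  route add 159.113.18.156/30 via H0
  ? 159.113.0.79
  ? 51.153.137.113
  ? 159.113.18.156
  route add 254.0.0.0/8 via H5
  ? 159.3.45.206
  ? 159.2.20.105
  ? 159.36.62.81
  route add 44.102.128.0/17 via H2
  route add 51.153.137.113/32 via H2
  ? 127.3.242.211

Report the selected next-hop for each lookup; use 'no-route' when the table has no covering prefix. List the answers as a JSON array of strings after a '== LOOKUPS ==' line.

Apply in order:
  + 44.102.198.48/32 (H6) depth=32
  + 159.113.18.157/32 (H3) depth=32
  + 159.113.0.0/16 (H6) depth=16
  + 254.31.0.0/16 (H0) depth=16
  del 254.31.0.0/16 (clear depth 16)
  + 0.0.0.0/0 (H3) depth=0
  Q 44.102.198.48: descend 00101100011001101100011000110000 ; hops seen [H3,H6] ; pick H6
  Q 159.113.0.0: descend 1001111101110001000 ; hops seen [H3,H6] ; pick H6
  + 159.0.0.0/8 (H2) depth=8
  Q 159.113.18.157: descend 10011111011100010001001010011101 ; hops seen [H3,H2,H6,H3] ; pick H3
  Q 44.102.198.48: descend 00101100011001101100011000110000 ; hops seen [H3,H6] ; pick H6
  + 159.113.18.157/32 (H1) depth=32
  Q 44.102.198.48: descend 00101100011001101100011000110000 ; hops seen [H3,H6] ; pick H6
  + 51.144.0.0/12 (H6) depth=12
  + 51.153.137.113/32 (H6) depth=32
  Q 30.191.78.35: descend 00 ; hops seen [H3] ; pick H3
  del 44.102.198.48/32 (clear depth 32)
  Q 51.144.0.113: descend 001100111001 ; hops seen [H3,H6] ; pick H6
  Q 159.5.43.241: descend 100111110 ; hops seen [H3,H2] ; pick H2
  Q 159.113.0.166: descend 1001111101110001000 ; hops seen [H3,H2,H6] ; pick H6
  + 44.100.0.0/14 (H0) depth=14
  del 44.100.0.0/14 (clear depth 14)
  + 159.113.18.156/30 (H0) depth=30
  Q 159.113.0.79: descend 1001111101110001000 ; hops seen [H3,H2,H6] ; pick H6
  Q 51.153.137.113: descend 00110011100110011000100101110001 ; hops seen [H3,H6,H6] ; pick H6
  Q 159.113.18.156: descend 1001111101110001000100101001110 ; hops seen [H3,H2,H6,H0] ; pick H0
  + 254.0.0.0/8 (H5) depth=8
  Q 159.3.45.206: descend 100111110 ; hops seen [H3,H2] ; pick H2
  Q 159.2.20.105: descend 100111110 ; hops seen [H3,H2] ; pick H2
  Q 159.36.62.81: descend 100111110 ; hops seen [H3,H2] ; pick H2
  + 44.102.128.0/17 (H2) depth=17
  + 51.153.137.113/32 (H2) depth=32
  Q 127.3.242.211: descend 0 ; hops seen [H3] ; pick H3

== LOOKUPS ==
["H6","H6","H3","H6","H6","H3","H6","H2","H6","H6","H6","H0","H2","H2","H2","H3"]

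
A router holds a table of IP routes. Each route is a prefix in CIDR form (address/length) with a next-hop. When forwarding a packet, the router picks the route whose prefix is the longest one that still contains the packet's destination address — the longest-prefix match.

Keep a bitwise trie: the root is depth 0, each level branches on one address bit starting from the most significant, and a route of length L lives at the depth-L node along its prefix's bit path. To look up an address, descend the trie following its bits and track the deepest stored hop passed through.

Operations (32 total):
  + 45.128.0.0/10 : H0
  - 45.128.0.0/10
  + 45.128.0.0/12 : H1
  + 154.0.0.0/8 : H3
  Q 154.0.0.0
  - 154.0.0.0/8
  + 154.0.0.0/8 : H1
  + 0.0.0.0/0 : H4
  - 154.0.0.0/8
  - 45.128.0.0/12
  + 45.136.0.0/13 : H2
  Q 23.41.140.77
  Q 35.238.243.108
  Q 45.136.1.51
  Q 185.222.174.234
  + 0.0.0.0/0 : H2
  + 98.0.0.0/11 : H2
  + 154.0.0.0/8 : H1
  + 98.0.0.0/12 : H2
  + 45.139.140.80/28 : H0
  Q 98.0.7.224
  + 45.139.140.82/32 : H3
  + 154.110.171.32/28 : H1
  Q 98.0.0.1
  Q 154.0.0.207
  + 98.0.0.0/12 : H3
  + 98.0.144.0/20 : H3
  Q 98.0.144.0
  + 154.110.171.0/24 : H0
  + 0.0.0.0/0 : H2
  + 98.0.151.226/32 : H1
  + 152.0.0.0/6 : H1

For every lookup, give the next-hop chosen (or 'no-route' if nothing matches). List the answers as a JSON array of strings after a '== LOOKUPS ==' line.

Apply in order:
  + 45.128.0.0/10 (H0) depth=10
  del 45.128.0.0/10 (clear depth 10)
  + 45.128.0.0/12 (H1) depth=12
  + 154.0.0.0/8 (H3) depth=8
  lookup 154.0.0.0: bits 10011010 walk d0:-→d1:-→d2:-→d3:-→d4:-→d5:-→d6:-→d7:-→d8:H3 -> H3
  del 154.0.0.0/8 (clear depth 8)
  + 154.0.0.0/8 (H1) depth=8
  + 0.0.0.0/0 (H4) depth=0
  del 154.0.0.0/8 (clear depth 8)
  del 45.128.0.0/12 (clear depth 12)
  + 45.136.0.0/13 (H2) depth=13
  lookup 23.41.140.77: bits 00 walk d0:H4→d1:-→d2:- -> H4
  lookup 35.238.243.108: bits 0010 walk d0:H4→d1:-→d2:-→d3:-→d4:- -> H4
  lookup 45.136.1.51: bits 0010110110001 walk d0:H4→d1:-→d2:-→d3:-→d4:-→d5:-→d6:-→d7:-→d8:-→d9:-→d10:-→d11:-→d12:-→d13:H2 -> H2
  lookup 185.222.174.234: bits 10 walk d0:H4→d1:-→d2:- -> H4
  + 0.0.0.0/0 (H2) depth=0
  + 98.0.0.0/11 (H2) depth=11
  + 154.0.0.0/8 (H1) depth=8
  + 98.0.0.0/12 (H2) depth=12
  + 45.139.140.80/28 (H0) depth=28
  lookup 98.0.7.224: bits 011000100000 walk d0:H2→d1:-→d2:-→d3:-→d4:-→d5:-→d6:-→d7:-→d8:-→d9:-→d10:-→d11:H2→d12:H2 -> H2
  + 45.139.140.82/32 (H3) depth=32
  + 154.110.171.32/28 (H1) depth=28
  lookup 98.0.0.1: bits 011000100000 walk d0:H2→d1:-→d2:-→d3:-→d4:-→d5:-→d6:-→d7:-→d8:-→d9:-→d10:-→d11:H2→d12:H2 -> H2
  lookup 154.0.0.207: bits 100110100 walk d0:H2→d1:-→d2:-→d3:-→d4:-→d5:-→d6:-→d7:-→d8:H1→d9:- -> H1
  + 98.0.0.0/12 (H3) depth=12
  + 98.0.144.0/20 (H3) depth=20
  lookup 98.0.144.0: bits 01100010000000001001 walk d0:H2→d1:-→d2:-→d3:-→d4:-→d5:-→d6:-→d7:-→d8:-→d9:-→d10:-→d11:H2→d12:H3→d13:-→d14:-→d15:-→d16:-→d17:-→d18:-→d19:-→d20:H3 -> H3
  + 154.110.171.0/24 (H0) depth=24
  + 0.0.0.0/0 (H2) depth=0
  + 98.0.151.226/32 (H1) depth=32
  + 152.0.0.0/6 (H1) depth=6

== LOOKUPS ==
["H3","H4","H4","H2","H4","H2","H2","H1","H3"]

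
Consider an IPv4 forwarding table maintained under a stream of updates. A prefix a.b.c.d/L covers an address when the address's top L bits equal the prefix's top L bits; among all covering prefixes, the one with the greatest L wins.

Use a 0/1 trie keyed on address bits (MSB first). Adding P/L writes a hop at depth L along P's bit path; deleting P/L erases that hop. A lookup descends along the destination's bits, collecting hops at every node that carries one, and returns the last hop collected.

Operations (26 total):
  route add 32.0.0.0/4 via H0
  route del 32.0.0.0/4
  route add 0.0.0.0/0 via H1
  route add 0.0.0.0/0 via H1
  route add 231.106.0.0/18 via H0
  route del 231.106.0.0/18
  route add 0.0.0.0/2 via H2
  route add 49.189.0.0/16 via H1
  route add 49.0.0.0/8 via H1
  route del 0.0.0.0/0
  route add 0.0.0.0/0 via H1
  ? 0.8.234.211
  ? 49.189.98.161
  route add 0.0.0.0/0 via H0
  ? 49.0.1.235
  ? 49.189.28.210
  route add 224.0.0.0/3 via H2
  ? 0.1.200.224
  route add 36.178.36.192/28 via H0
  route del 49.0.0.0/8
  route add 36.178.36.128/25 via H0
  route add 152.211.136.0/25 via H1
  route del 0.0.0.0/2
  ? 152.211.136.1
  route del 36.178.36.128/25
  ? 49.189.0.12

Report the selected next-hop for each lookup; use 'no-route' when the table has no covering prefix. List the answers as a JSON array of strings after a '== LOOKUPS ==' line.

Apply in order:
  add 32.0.0.0/4 -> H0 at depth 4
  del 32.0.0.0/4 (clear depth 4)
  add 0.0.0.0/0 -> H1 at depth 0
  add 0.0.0.0/0 -> H1 at depth 0
  add 231.106.0.0/18 -> H0 at depth 18
  del 231.106.0.0/18 (clear depth 18)
  add 0.0.0.0/2 -> H2 at depth 2
  add 49.189.0.0/16 -> H1 at depth 16
  add 49.0.0.0/8 -> H1 at depth 8
  del 0.0.0.0/0 (clear depth 0)
  add 0.0.0.0/0 -> H1 at depth 0
  ? 0.8.234.211  path d0:H1→d1:-→d2:H2  best=H2
  ? 49.189.98.161  path d0:H1→d1:-→d2:H2→d3:-→d4:-→d5:-→d6:-→d7:-→d8:H1→d9:-→d10:-→d11:-→d12:-→d13:-→d14:-→d15:-→d16:H1  best=H1
  add 0.0.0.0/0 -> H0 at depth 0
  ? 49.0.1.235  path d0:H0→d1:-→d2:H2→d3:-→d4:-→d5:-→d6:-→d7:-→d8:H1  best=H1
  ? 49.189.28.210  path d0:H0→d1:-→d2:H2→d3:-→d4:-→d5:-→d6:-→d7:-→d8:H1→d9:-→d10:-→d11:-→d12:-→d13:-→d14:-→d15:-→d16:H1  best=H1
  add 224.0.0.0/3 -> H2 at depth 3
  ? 0.1.200.224  path d0:H0→d1:-→d2:H2  best=H2
  add 36.178.36.192/28 -> H0 at depth 28
  del 49.0.0.0/8 (clear depth 8)
  add 36.178.36.128/25 -> H0 at depth 25
  add 152.211.136.0/25 -> H1 at depth 25
  del 0.0.0.0/2 (clear depth 2)
  ? 152.211.136.1  path d0:H0→d1:-→d2:-→d3:-→d4:-→d5:-→d6:-→d7:-→d8:-→d9:-→d10:-→d11:-→d12:-→d13:-→d14:-→d15:-→d16:-→d17:-→d18:-→d19:-→d20:-→d21:-→d22:-→d23:-→d24:-→d25:H1  best=H1
  del 36.178.36.128/25 (clear depth 25)
  ? 49.189.0.12  path d0:H0→d1:-→d2:-→d3:-→d4:-→d5:-→d6:-→d7:-→d8:-→d9:-→d10:-→d11:-→d12:-→d13:-→d14:-→d15:-→d16:H1  best=H1

== LOOKUPS ==
["H2","H1","H1","H1","H2","H1","H1"]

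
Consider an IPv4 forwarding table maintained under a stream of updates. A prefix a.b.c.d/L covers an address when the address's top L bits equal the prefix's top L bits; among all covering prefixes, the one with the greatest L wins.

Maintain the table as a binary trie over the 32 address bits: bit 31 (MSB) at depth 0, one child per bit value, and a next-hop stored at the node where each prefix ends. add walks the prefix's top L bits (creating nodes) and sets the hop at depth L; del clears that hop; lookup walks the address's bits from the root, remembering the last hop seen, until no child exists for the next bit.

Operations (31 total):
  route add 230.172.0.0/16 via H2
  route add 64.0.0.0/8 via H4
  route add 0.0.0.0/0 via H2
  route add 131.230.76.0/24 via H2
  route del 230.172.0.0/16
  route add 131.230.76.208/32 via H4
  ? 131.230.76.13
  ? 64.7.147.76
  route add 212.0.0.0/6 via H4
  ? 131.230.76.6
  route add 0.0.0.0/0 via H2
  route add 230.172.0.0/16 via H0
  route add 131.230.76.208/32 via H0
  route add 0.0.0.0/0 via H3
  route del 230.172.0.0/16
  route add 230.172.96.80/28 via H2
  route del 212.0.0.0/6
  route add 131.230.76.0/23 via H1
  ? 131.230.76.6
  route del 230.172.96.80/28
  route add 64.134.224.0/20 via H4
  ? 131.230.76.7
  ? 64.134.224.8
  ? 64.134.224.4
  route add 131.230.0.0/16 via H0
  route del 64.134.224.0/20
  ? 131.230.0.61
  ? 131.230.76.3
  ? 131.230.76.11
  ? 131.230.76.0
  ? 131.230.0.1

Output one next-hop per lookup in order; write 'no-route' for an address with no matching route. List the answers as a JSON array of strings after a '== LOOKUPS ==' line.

Process each operation:
  + 230.172.0.0/16 (H2) depth=16
  + 64.0.0.0/8 (H4) depth=8
  + 0.0.0.0/0 (H2) depth=0
  + 131.230.76.0/24 (H2) depth=24
  - 230.172.0.0/16 clear@16
  + 131.230.76.208/32 (H4) depth=32
  ? 131.230.76.13  path d0:H2→d1:-→d2:-→d3:-→d4:-→d5:-→d6:-→d7:-→d8:-→d9:-→d10:-→d11:-→d12:-→d13:-→d14:-→d15:-→d16:-→d17:-→d18:-→d19:-→d20:-→d21:-→d22:-→d23:-→d24:H2  best=H2
  ? 64.7.147.76  path d0:H2→d1:-→d2:-→d3:-→d4:-→d5:-→d6:-→d7:-→d8:H4  best=H4
  + 212.0.0.0/6 (H4) depth=6
  ? 131.230.76.6  path d0:H2→d1:-→d2:-→d3:-→d4:-→d5:-→d6:-→d7:-→d8:-→d9:-→d10:-→d11:-→d12:-→d13:-→d14:-→d15:-→d16:-→d17:-→d18:-→d19:-→d20:-→d21:-→d22:-→d23:-→d24:H2  best=H2
  + 0.0.0.0/0 (H2) depth=0
  + 230.172.0.0/16 (H0) depth=16
  + 131.230.76.208/32 (H0) depth=32
  + 0.0.0.0/0 (H3) depth=0
  - 230.172.0.0/16 clear@16
  + 230.172.96.80/28 (H2) depth=28
  - 212.0.0.0/6 clear@6
  + 131.230.76.0/23 (H1) depth=23
  ? 131.230.76.6  path d0:H3→d1:-→d2:-→d3:-→d4:-→d5:-→d6:-→d7:-→d8:-→d9:-→d10:-→d11:-→d12:-→d13:-→d14:-→d15:-→d16:-→d17:-→d18:-→d19:-→d20:-→d21:-→d22:-→d23:H1→d24:H2  best=H2
  - 230.172.96.80/28 clear@28
  + 64.134.224.0/20 (H4) depth=20
  ? 131.230.76.7  path d0:H3→d1:-→d2:-→d3:-→d4:-→d5:-→d6:-→d7:-→d8:-→d9:-→d10:-→d11:-→d12:-→d13:-→d14:-→d15:-→d16:-→d17:-→d18:-→d19:-→d20:-→d21:-→d22:-→d23:H1→d24:H2  best=H2
  ? 64.134.224.8  path d0:H3→d1:-→d2:-→d3:-→d4:-→d5:-→d6:-→d7:-→d8:H4→d9:-→d10:-→d11:-→d12:-→d13:-→d14:-→d15:-→d16:-→d17:-→d18:-→d19:-→d20:H4  best=H4
  ? 64.134.224.4  path d0:H3→d1:-→d2:-→d3:-→d4:-→d5:-→d6:-→d7:-→d8:H4→d9:-→d10:-→d11:-→d12:-→d13:-→d14:-→d15:-→d16:-→d17:-→d18:-→d19:-→d20:H4  best=H4
  + 131.230.0.0/16 (H0) depth=16
  - 64.134.224.0/20 clear@20
  ? 131.230.0.61  path d0:H3→d1:-→d2:-→d3:-→d4:-→d5:-→d6:-→d7:-→d8:-→d9:-→d10:-→d11:-→d12:-→d13:-→d14:-→d15:-→d16:H0→d17:-  best=H0
  ? 131.230.76.3  path d0:H3→d1:-→d2:-→d3:-→d4:-→d5:-→d6:-→d7:-→d8:-→d9:-→d10:-→d11:-→d12:-→d13:-→d14:-→d15:-→d16:H0→d17:-→d18:-→d19:-→d20:-→d21:-→d22:-→d23:H1→d24:H2  best=H2
  ? 131.230.76.11  path d0:H3→d1:-→d2:-→d3:-→d4:-→d5:-→d6:-→d7:-→d8:-→d9:-→d10:-→d11:-→d12:-→d13:-→d14:-→d15:-→d16:H0→d17:-→d18:-→d19:-→d20:-→d21:-→d22:-→d23:H1→d24:H2  best=H2
  ? 131.230.76.0  path d0:H3→d1:-→d2:-→d3:-→d4:-→d5:-→d6:-→d7:-→d8:-→d9:-→d10:-→d11:-→d12:-→d13:-→d14:-→d15:-→d16:H0→d17:-→d18:-→d19:-→d20:-→d21:-→d22:-→d23:H1→d24:H2  best=H2
  ? 131.230.0.1  path d0:H3→d1:-→d2:-→d3:-→d4:-→d5:-→d6:-→d7:-→d8:-→d9:-→d10:-→d11:-→d12:-→d13:-→d14:-→d15:-→d16:H0→d17:-  best=H0

== LOOKUPS ==
["H2","H4","H2","H2","H2","H4","H4","H0","H2","H2","H2","H0"]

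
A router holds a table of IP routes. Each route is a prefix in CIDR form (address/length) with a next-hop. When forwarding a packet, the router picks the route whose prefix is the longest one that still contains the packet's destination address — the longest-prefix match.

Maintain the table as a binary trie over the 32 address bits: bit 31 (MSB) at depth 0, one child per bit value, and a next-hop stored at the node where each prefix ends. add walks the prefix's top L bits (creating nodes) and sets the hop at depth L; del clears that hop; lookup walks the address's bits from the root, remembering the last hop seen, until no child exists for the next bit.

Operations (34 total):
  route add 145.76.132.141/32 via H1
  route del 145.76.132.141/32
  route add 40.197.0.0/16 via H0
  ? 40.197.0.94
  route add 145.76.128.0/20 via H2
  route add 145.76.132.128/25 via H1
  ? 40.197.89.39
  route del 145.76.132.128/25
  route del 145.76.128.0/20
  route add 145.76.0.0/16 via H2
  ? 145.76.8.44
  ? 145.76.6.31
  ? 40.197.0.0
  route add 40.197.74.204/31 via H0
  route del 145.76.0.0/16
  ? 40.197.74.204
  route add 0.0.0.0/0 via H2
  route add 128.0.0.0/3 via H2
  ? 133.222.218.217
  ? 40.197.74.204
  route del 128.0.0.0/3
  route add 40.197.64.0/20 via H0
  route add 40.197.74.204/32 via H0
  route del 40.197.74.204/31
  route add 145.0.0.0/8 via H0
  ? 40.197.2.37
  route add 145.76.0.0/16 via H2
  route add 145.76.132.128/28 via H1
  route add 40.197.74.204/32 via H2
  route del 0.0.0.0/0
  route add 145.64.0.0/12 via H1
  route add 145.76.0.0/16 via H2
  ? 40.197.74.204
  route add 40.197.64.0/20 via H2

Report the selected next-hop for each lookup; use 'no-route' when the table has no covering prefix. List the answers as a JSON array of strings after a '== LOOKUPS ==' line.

Process each operation:
  + 145.76.132.141/32 (H1) depth=32
  - 145.76.132.141/32 clear@32
  + 40.197.0.0/16 (H0) depth=16
  ? 40.197.0.94  path d0:-→d1:-→d2:-→d3:-→d4:-→d5:-→d6:-→d7:-→d8:-→d9:-→d10:-→d11:-→d12:-→d13:-→d14:-→d15:-→d16:H0  best=H0
  + 145.76.128.0/20 (H2) depth=20
  + 145.76.132.128/25 (H1) depth=25
  ? 40.197.89.39  path d0:-→d1:-→d2:-→d3:-→d4:-→d5:-→d6:-→d7:-→d8:-→d9:-→d10:-→d11:-→d12:-→d13:-→d14:-→d15:-→d16:H0  best=H0
  - 145.76.132.128/25 clear@25
  - 145.76.128.0/20 clear@20
  + 145.76.0.0/16 (H2) depth=16
  ? 145.76.8.44  path d0:-→d1:-→d2:-→d3:-→d4:-→d5:-→d6:-→d7:-→d8:-→d9:-→d10:-→d11:-→d12:-→d13:-→d14:-→d15:-→d16:H2  best=H2
  ? 145.76.6.31  path d0:-→d1:-→d2:-→d3:-→d4:-→d5:-→d6:-→d7:-→d8:-→d9:-→d10:-→d11:-→d12:-→d13:-→d14:-→d15:-→d16:H2  best=H2
  ? 40.197.0.0  path d0:-→d1:-→d2:-→d3:-→d4:-→d5:-→d6:-→d7:-→d8:-→d9:-→d10:-→d11:-→d12:-→d13:-→d14:-→d15:-→d16:H0  best=H0
  + 40.197.74.204/31 (H0) depth=31
  - 145.76.0.0/16 clear@16
  ? 40.197.74.204  path d0:-→d1:-→d2:-→d3:-→d4:-→d5:-→d6:-→d7:-→d8:-→d9:-→d10:-→d11:-→d12:-→d13:-→d14:-→d15:-→d16:H0→d17:-→d18:-→d19:-→d20:-→d21:-→d22:-→d23:-→d24:-→d25:-→d26:-→d27:-→d28:-→d29:-→d30:-→d31:H0  best=H0
  + 0.0.0.0/0 (H2) depth=0
  + 128.0.0.0/3 (H2) depth=3
  ? 133.222.218.217  path d0:H2→d1:-→d2:-→d3:H2  best=H2
  ? 40.197.74.204  path d0:H2→d1:-→d2:-→d3:-→d4:-→d5:-→d6:-→d7:-→d8:-→d9:-→d10:-→d11:-→d12:-→d13:-→d14:-→d15:-→d16:H0→d17:-→d18:-→d19:-→d20:-→d21:-→d22:-→d23:-→d24:-→d25:-→d26:-→d27:-→d28:-→d29:-→d30:-→d31:H0  best=H0
  - 128.0.0.0/3 clear@3
  + 40.197.64.0/20 (H0) depth=20
  + 40.197.74.204/32 (H0) depth=32
  - 40.197.74.204/31 clear@31
  + 145.0.0.0/8 (H0) depth=8
  ? 40.197.2.37  path d0:H2→d1:-→d2:-→d3:-→d4:-→d5:-→d6:-→d7:-→d8:-→d9:-→d10:-→d11:-→d12:-→d13:-→d14:-→d15:-→d16:H0→d17:-  best=H0
  + 145.76.0.0/16 (H2) depth=16
  + 145.76.132.128/28 (H1) depth=28
  + 40.197.74.204/32 (H2) depth=32
  - 0.0.0.0/0 clear@0
  + 145.64.0.0/12 (H1) depth=12
  + 145.76.0.0/16 (H2) depth=16
  ? 40.197.74.204  path d0:-→d1:-→d2:-→d3:-→d4:-→d5:-→d6:-→d7:-→d8:-→d9:-→d10:-→d11:-→d12:-→d13:-→d14:-→d15:-→d16:H0→d17:-→d18:-→d19:-→d20:H0→d21:-→d22:-→d23:-→d24:-→d25:-→d26:-→d27:-→d28:-→d29:-→d30:-→d31:-→d32:H2  best=H2
  + 40.197.64.0/20 (H2) depth=20

== LOOKUPS ==
["H0","H0","H2","H2","H0","H0","H2","H0","H0","H2"]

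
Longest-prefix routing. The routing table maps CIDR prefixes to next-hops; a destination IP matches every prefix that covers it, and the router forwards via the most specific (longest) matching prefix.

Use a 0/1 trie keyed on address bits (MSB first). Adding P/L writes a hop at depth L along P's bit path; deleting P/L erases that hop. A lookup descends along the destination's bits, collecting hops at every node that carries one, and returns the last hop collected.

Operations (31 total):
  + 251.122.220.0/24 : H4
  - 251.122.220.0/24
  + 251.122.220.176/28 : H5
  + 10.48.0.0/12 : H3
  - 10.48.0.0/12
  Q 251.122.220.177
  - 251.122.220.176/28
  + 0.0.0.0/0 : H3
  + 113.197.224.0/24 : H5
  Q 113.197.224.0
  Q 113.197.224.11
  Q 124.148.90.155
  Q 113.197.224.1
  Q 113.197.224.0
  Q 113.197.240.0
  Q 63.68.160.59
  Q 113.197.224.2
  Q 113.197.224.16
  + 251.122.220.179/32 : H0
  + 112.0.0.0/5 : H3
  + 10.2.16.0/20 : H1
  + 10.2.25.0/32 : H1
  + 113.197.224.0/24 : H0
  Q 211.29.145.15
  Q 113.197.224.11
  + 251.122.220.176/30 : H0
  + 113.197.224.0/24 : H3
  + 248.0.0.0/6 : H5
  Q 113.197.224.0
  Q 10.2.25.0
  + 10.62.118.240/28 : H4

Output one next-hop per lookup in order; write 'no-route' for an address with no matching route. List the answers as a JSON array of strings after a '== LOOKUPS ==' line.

Trace:
  + 251.122.220.0/24 (H4) depth=24
  del 251.122.220.0/24 (clear depth 24)
  + 251.122.220.176/28 (H5) depth=28
  + 10.48.0.0/12 (H3) depth=12
  del 10.48.0.0/12 (clear depth 12)
  Q 251.122.220.177: descend 1111101101111010110111001011 ; hops seen [H5] ; pick H5
  del 251.122.220.176/28 (clear depth 28)
  + 0.0.0.0/0 (H3) depth=0
  + 113.197.224.0/24 (H5) depth=24
  Q 113.197.224.0: descend 011100011100010111100000 ; hops seen [H3,H5] ; pick H5
  Q 113.197.224.11: descend 011100011100010111100000 ; hops seen [H3,H5] ; pick H5
  Q 124.148.90.155: descend 0111 ; hops seen [H3] ; pick H3
  Q 113.197.224.1: descend 011100011100010111100000 ; hops seen [H3,H5] ; pick H5
  Q 113.197.224.0: descend 011100011100010111100000 ; hops seen [H3,H5] ; pick H5
  Q 113.197.240.0: descend 0111000111000101111 ; hops seen [H3] ; pick H3
  Q 63.68.160.59: descend 00 ; hops seen [H3] ; pick H3
  Q 113.197.224.2: descend 011100011100010111100000 ; hops seen [H3,H5] ; pick H5
  Q 113.197.224.16: descend 011100011100010111100000 ; hops seen [H3,H5] ; pick H5
  + 251.122.220.179/32 (H0) depth=32
  + 112.0.0.0/5 (H3) depth=5
  + 10.2.16.0/20 (H1) depth=20
  + 10.2.25.0/32 (H1) depth=32
  + 113.197.224.0/24 (H0) depth=24
  Q 211.29.145.15: descend 11 ; hops seen [H3] ; pick H3
  Q 113.197.224.11: descend 011100011100010111100000 ; hops seen [H3,H3,H0] ; pick H0
  + 251.122.220.176/30 (H0) depth=30
  + 113.197.224.0/24 (H3) depth=24
  + 248.0.0.0/6 (H5) depth=6
  Q 113.197.224.0: descend 011100011100010111100000 ; hops seen [H3,H3,H3] ; pick H3
  Q 10.2.25.0: descend 00001010000000100001100100000000 ; hops seen [H3,H1,H1] ; pick H1
  + 10.62.118.240/28 (H4) depth=28

== LOOKUPS ==
["H5","H5","H5","H3","H5","H5","H3","H3","H5","H5","H3","H0","H3","H1"]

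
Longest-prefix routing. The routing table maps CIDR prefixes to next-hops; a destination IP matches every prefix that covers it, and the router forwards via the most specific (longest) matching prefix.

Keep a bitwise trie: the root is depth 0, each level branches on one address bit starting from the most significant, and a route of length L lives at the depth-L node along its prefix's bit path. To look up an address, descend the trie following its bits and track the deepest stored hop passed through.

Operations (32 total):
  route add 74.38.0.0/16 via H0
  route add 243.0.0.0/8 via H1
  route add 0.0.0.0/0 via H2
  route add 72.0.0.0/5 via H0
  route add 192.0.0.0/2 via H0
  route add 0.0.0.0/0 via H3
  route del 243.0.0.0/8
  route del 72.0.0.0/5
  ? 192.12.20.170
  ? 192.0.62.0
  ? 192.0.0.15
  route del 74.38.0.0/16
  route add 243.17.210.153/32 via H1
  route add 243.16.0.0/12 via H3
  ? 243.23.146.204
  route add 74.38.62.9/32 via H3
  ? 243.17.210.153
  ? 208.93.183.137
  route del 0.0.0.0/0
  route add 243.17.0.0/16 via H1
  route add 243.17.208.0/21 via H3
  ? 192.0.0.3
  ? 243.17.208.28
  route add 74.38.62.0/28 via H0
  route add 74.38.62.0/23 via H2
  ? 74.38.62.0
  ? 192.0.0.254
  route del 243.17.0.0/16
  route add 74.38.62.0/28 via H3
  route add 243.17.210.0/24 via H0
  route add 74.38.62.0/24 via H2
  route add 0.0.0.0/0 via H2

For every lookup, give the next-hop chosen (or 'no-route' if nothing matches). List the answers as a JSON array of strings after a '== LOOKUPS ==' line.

Process each operation:
  add 74.38.0.0/16 -> H0 at depth 16
  add 243.0.0.0/8 -> H1 at depth 8
  add 0.0.0.0/0 -> H2 at depth 0
  add 72.0.0.0/5 -> H0 at depth 5
  add 192.0.0.0/2 -> H0 at depth 2
  add 0.0.0.0/0 -> H3 at depth 0
  del 243.0.0.0/8 (clear depth 8)
  del 72.0.0.0/5 (clear depth 5)
  Q 192.12.20.170: descend 11 ; hops seen [H3,H0] ; pick H0
  Q 192.0.62.0: descend 11 ; hops seen [H3,H0] ; pick H0
  Q 192.0.0.15: descend 11 ; hops seen [H3,H0] ; pick H0
  del 74.38.0.0/16 (clear depth 16)
  add 243.17.210.153/32 -> H1 at depth 32
  add 243.16.0.0/12 -> H3 at depth 12
  Q 243.23.146.204: descend 1111001100010 ; hops seen [H3,H0,H3] ; pick H3
  add 74.38.62.9/32 -> H3 at depth 32
  Q 243.17.210.153: descend 11110011000100011101001010011001 ; hops seen [H3,H0,H3,H1] ; pick H1
  Q 208.93.183.137: descend 11 ; hops seen [H3,H0] ; pick H0
  del 0.0.0.0/0 (clear depth 0)
  add 243.17.0.0/16 -> H1 at depth 16
  add 243.17.208.0/21 -> H3 at depth 21
  Q 192.0.0.3: descend 11 ; hops seen [H0] ; pick H0
  Q 243.17.208.28: descend 1111001100010001110100 ; hops seen [H0,H3,H1,H3] ; pick H3
  add 74.38.62.0/28 -> H0 at depth 28
  add 74.38.62.0/23 -> H2 at depth 23
  Q 74.38.62.0: descend 0100101000100110001111100000 ; hops seen [H2,H0] ; pick H0
  Q 192.0.0.254: descend 11 ; hops seen [H0] ; pick H0
  del 243.17.0.0/16 (clear depth 16)
  add 74.38.62.0/28 -> H3 at depth 28
  add 243.17.210.0/24 -> H0 at depth 24
  add 74.38.62.0/24 -> H2 at depth 24
  add 0.0.0.0/0 -> H2 at depth 0

== LOOKUPS ==
["H0","H0","H0","H3","H1","H0","H0","H3","H0","H0"]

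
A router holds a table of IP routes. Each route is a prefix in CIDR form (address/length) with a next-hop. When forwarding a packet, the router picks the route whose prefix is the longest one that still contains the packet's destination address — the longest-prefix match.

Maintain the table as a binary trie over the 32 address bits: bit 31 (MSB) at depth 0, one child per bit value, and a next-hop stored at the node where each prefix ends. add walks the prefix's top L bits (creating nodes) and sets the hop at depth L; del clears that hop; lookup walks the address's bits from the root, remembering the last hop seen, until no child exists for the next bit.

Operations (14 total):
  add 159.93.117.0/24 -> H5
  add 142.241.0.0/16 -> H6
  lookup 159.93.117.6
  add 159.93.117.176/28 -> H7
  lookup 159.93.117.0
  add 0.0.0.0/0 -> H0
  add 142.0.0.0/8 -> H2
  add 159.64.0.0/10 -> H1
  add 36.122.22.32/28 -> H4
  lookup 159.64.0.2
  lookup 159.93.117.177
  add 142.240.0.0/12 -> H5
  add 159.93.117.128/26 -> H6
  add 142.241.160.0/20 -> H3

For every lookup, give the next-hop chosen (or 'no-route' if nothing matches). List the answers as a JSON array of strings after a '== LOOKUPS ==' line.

Process each operation:
  add 159.93.117.0/24 -> H5 at depth 24
  add 142.241.0.0/16 -> H6 at depth 16
  ? 159.93.117.6  path d0:-→d1:-→d2:-→d3:-→d4:-→d5:-→d6:-→d7:-→d8:-→d9:-→d10:-→d11:-→d12:-→d13:-→d14:-→d15:-→d16:-→d17:-→d18:-→d19:-→d20:-→d21:-→d22:-→d23:-→d24:H5  best=H5
  add 159.93.117.176/28 -> H7 at depth 28
  ? 159.93.117.0  path d0:-→d1:-→d2:-→d3:-→d4:-→d5:-→d6:-→d7:-→d8:-→d9:-→d10:-→d11:-→d12:-→d13:-→d14:-→d15:-→d16:-→d17:-→d18:-→d19:-→d20:-→d21:-→d22:-→d23:-→d24:H5  best=H5
  add 0.0.0.0/0 -> H0 at depth 0
  add 142.0.0.0/8 -> H2 at depth 8
  add 159.64.0.0/10 -> H1 at depth 10
  add 36.122.22.32/28 -> H4 at depth 28
  ? 159.64.0.2  path d0:H0→d1:-→d2:-→d3:-→d4:-→d5:-→d6:-→d7:-→d8:-→d9:-→d10:H1→d11:-  best=H1
  ? 159.93.117.177  path d0:H0→d1:-→d2:-→d3:-→d4:-→d5:-→d6:-→d7:-→d8:-→d9:-→d10:H1→d11:-→d12:-→d13:-→d14:-→d15:-→d16:-→d17:-→d18:-→d19:-→d20:-→d21:-→d22:-→d23:-→d24:H5→d25:-→d26:-→d27:-→d28:H7  best=H7
  add 142.240.0.0/12 -> H5 at depth 12
  add 159.93.117.128/26 -> H6 at depth 26
  add 142.241.160.0/20 -> H3 at depth 20

== LOOKUPS ==
["H5","H5","H1","H7"]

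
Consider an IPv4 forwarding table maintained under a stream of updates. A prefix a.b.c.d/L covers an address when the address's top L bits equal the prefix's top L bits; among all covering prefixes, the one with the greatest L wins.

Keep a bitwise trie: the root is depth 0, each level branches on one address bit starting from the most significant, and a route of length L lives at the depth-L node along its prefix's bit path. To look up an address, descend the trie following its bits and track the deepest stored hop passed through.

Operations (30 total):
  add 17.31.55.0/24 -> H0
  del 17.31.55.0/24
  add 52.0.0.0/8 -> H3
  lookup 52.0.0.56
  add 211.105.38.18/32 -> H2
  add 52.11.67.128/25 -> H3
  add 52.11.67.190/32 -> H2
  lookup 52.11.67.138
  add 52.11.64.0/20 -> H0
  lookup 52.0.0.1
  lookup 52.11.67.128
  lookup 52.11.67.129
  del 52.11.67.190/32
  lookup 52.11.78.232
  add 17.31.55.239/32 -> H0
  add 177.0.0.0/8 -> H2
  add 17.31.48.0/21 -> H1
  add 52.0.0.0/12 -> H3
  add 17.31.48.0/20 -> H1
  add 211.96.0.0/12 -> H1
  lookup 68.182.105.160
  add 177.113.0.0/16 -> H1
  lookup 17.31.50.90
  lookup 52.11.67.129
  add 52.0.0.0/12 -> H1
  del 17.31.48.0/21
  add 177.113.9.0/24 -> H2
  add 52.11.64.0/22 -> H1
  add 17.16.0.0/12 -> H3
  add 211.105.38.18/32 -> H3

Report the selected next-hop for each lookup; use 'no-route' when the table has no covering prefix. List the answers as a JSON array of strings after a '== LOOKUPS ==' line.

Trace:
  + 17.31.55.0/24 (H0) depth=24
  del 17.31.55.0/24 (clear depth 24)
  + 52.0.0.0/8 (H3) depth=8
  ? 52.0.0.56  path d0:-→d1:-→d2:-→d3:-→d4:-→d5:-→d6:-→d7:-→d8:H3  best=H3
  + 211.105.38.18/32 (H2) depth=32
  + 52.11.67.128/25 (H3) depth=25
  + 52.11.67.190/32 (H2) depth=32
  ? 52.11.67.138  path d0:-→d1:-→d2:-→d3:-→d4:-→d5:-→d6:-→d7:-→d8:H3→d9:-→d10:-→d11:-→d12:-→d13:-→d14:-→d15:-→d16:-→d17:-→d18:-→d19:-→d20:-→d21:-→d22:-→d23:-→d24:-→d25:H3→d26:-  best=H3
  + 52.11.64.0/20 (H0) depth=20
  ? 52.0.0.1  path d0:-→d1:-→d2:-→d3:-→d4:-→d5:-→d6:-→d7:-→d8:H3→d9:-→d10:-→d11:-→d12:-  best=H3
  ? 52.11.67.128  path d0:-→d1:-→d2:-→d3:-→d4:-→d5:-→d6:-→d7:-→d8:H3→d9:-→d10:-→d11:-→d12:-→d13:-→d14:-→d15:-→d16:-→d17:-→d18:-→d19:-→d20:H0→d21:-→d22:-→d23:-→d24:-→d25:H3→d26:-  best=H3
  ? 52.11.67.129  path d0:-→d1:-→d2:-→d3:-→d4:-→d5:-→d6:-→d7:-→d8:H3→d9:-→d10:-→d11:-→d12:-→d13:-→d14:-→d15:-→d16:-→d17:-→d18:-→d19:-→d20:H0→d21:-→d22:-→d23:-→d24:-→d25:H3→d26:-  best=H3
  del 52.11.67.190/32 (clear depth 32)
  ? 52.11.78.232  path d0:-→d1:-→d2:-→d3:-→d4:-→d5:-→d6:-→d7:-→d8:H3→d9:-→d10:-→d11:-→d12:-→d13:-→d14:-→d15:-→d16:-→d17:-→d18:-→d19:-→d20:H0  best=H0
  + 17.31.55.239/32 (H0) depth=32
  + 177.0.0.0/8 (H2) depth=8
  + 17.31.48.0/21 (H1) depth=21
  + 52.0.0.0/12 (H3) depth=12
  + 17.31.48.0/20 (H1) depth=20
  + 211.96.0.0/12 (H1) depth=12
  ? 68.182.105.160  path d0:-→d1:-  best=no-route
  + 177.113.0.0/16 (H1) depth=16
  ? 17.31.50.90  path d0:-→d1:-→d2:-→d3:-→d4:-→d5:-→d6:-→d7:-→d8:-→d9:-→d10:-→d11:-→d12:-→d13:-→d14:-→d15:-→d16:-→d17:-→d18:-→d19:-→d20:H1→d21:H1  best=H1
  ? 52.11.67.129  path d0:-→d1:-→d2:-→d3:-→d4:-→d5:-→d6:-→d7:-→d8:H3→d9:-→d10:-→d11:-→d12:H3→d13:-→d14:-→d15:-→d16:-→d17:-→d18:-→d19:-→d20:H0→d21:-→d22:-→d23:-→d24:-→d25:H3→d26:-  best=H3
  + 52.0.0.0/12 (H1) depth=12
  del 17.31.48.0/21 (clear depth 21)
  + 177.113.9.0/24 (H2) depth=24
  + 52.11.64.0/22 (H1) depth=22
  + 17.16.0.0/12 (H3) depth=12
  + 211.105.38.18/32 (H3) depth=32

== LOOKUPS ==
["H3","H3","H3","H3","H3","H0","no-route","H1","H3"]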